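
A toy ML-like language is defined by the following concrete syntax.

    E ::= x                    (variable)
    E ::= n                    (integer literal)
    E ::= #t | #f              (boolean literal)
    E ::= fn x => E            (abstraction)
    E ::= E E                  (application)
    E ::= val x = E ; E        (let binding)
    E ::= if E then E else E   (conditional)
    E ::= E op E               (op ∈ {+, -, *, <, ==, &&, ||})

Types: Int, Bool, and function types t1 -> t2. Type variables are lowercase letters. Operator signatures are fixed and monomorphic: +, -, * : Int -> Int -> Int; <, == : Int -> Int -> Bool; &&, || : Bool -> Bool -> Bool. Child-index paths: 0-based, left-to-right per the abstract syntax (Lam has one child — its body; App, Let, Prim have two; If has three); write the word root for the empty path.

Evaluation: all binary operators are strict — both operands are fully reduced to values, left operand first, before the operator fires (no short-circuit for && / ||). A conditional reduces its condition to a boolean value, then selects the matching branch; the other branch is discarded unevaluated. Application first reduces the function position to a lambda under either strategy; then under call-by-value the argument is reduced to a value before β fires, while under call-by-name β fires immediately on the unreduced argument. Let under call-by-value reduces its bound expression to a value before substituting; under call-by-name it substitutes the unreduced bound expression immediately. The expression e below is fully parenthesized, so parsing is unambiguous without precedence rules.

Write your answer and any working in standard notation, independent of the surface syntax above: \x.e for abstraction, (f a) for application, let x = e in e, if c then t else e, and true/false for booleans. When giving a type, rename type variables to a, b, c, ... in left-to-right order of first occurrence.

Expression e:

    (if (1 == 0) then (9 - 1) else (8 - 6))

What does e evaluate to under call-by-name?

Trace:
step 0: (if (1 == 0) then (9 - 1) else (8 - 6))
step 1: [delta@0] (if false then (9 - 1) else (8 - 6))
step 2: [if@root] (8 - 6)
step 3: [delta@root] 2

Answer: 2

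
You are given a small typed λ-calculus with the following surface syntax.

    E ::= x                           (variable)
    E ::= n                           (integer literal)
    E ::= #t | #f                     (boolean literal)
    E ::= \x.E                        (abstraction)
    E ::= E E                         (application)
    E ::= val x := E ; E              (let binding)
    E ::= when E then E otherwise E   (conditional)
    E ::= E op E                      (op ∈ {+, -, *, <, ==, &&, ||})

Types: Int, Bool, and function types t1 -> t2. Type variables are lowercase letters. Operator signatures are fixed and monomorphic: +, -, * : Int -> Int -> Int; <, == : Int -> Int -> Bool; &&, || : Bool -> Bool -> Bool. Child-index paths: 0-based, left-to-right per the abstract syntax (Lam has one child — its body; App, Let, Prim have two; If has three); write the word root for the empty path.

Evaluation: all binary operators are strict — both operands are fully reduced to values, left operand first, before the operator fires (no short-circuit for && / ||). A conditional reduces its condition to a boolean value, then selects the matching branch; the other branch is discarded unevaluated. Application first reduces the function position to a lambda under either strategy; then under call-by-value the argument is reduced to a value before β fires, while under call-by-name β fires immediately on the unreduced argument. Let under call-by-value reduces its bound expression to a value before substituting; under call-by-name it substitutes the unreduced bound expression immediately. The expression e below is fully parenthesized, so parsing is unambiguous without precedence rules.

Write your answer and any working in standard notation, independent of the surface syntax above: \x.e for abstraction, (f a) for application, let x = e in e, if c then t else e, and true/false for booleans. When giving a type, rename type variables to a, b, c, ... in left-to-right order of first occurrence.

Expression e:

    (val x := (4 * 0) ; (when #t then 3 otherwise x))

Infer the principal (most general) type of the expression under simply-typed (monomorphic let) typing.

Answer: Int

Derivation:
  unify Int ~ Int
  unify Int ~ Int
let x : Int
  unify Bool ~ Bool
x : Int
  unify Int ~ Int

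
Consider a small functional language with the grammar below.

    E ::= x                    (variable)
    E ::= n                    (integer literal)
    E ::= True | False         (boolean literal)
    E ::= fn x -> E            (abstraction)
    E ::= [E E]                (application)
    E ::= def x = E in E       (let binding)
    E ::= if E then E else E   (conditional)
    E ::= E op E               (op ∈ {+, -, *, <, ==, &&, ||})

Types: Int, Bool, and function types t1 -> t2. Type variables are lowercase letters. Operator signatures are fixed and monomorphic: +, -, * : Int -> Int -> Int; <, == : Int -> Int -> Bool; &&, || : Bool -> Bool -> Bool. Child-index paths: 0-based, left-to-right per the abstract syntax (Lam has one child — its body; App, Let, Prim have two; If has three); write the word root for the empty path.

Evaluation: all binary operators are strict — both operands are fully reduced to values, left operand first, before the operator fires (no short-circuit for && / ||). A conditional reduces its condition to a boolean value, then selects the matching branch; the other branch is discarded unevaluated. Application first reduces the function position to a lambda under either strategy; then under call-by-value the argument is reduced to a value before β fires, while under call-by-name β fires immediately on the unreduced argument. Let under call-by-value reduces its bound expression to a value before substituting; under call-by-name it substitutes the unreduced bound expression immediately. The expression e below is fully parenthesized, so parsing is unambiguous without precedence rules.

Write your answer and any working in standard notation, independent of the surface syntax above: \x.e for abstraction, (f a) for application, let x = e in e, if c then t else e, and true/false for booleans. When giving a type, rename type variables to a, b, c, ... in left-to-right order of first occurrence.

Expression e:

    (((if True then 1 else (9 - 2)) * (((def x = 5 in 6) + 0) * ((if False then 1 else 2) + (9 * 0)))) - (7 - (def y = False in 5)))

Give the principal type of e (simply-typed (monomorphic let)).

Answer: Int

Trace:
  unify Bool ~ Bool
  unify Int ~ Int
  unify Int ~ Int
  unify Int ~ Int
  unify Int ~ Int
let x : Int
  unify Int ~ Int
  unify Int ~ Int
  unify Int ~ Int
  unify Bool ~ Bool
  unify Int ~ Int
  unify Int ~ Int
  unify Int ~ Int
  unify Int ~ Int
  unify Int ~ Int
  unify Int ~ Int
  unify Int ~ Int
  unify Int ~ Int
  unify Int ~ Int
let y : Bool
  unify Int ~ Int
  unify Int ~ Int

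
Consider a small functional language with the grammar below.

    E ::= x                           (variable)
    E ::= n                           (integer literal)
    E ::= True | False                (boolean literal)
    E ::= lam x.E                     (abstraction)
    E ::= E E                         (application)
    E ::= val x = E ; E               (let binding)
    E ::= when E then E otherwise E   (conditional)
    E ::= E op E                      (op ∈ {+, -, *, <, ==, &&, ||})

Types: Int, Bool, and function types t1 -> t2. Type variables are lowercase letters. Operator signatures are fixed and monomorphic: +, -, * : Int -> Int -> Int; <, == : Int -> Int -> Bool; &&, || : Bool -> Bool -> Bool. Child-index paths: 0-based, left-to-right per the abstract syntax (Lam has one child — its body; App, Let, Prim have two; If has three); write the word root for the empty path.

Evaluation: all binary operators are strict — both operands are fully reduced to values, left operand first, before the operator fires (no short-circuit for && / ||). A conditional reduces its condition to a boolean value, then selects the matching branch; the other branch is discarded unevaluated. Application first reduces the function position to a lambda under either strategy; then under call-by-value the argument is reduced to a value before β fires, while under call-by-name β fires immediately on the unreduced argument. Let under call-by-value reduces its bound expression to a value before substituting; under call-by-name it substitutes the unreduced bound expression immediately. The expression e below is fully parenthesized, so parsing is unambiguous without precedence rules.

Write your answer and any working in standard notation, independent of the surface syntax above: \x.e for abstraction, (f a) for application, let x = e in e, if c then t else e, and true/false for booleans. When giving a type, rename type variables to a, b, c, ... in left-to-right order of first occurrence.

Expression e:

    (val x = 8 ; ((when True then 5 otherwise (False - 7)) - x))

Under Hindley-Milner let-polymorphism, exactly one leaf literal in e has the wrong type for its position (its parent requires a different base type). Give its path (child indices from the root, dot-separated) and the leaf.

Trace:
let x : Int
  unify Bool ~ Bool
  unify Bool ~ Int
  FAIL: mismatch Bool ~ Int

Answer: 1.0.2.0 : false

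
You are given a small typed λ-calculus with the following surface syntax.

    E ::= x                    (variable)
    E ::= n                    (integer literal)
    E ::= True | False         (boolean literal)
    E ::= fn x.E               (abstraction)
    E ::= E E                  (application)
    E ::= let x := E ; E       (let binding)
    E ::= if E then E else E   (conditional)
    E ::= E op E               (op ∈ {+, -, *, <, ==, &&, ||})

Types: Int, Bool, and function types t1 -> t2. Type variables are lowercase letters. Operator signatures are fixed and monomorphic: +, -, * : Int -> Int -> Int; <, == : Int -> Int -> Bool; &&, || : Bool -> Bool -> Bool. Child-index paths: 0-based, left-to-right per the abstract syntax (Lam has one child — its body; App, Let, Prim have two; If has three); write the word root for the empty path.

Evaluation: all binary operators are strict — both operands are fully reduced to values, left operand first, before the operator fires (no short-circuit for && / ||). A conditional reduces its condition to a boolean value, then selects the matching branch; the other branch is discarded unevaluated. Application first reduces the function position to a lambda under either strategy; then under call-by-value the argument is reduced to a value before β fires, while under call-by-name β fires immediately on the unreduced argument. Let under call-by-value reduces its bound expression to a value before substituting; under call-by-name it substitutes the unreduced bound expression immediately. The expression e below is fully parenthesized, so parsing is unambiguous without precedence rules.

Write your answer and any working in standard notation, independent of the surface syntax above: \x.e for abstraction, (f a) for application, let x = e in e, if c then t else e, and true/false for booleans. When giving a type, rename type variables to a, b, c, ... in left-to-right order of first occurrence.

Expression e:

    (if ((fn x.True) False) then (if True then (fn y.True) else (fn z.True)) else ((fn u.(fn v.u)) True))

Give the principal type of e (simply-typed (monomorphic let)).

Working:
\x._ : a -> Bool
  unify a -> Bool ~ Bool -> b
  unify a ~ Bool
  unify Bool ~ b
_ _ : Bool
  unify Bool ~ Bool
  unify Bool ~ Bool
\y._ : c -> Bool
\z._ : d -> Bool
  unify c -> Bool ~ d -> Bool
  unify c ~ d
  unify Bool ~ Bool
u : e
\v._ : f -> e
\u._ : e -> f -> e
  unify e -> f -> e ~ Bool -> g
  unify e ~ Bool
  unify f -> Bool ~ g
_ _ : f -> Bool
  unify d -> Bool ~ f -> Bool
  unify d ~ f
  unify Bool ~ Bool

Answer: a -> Bool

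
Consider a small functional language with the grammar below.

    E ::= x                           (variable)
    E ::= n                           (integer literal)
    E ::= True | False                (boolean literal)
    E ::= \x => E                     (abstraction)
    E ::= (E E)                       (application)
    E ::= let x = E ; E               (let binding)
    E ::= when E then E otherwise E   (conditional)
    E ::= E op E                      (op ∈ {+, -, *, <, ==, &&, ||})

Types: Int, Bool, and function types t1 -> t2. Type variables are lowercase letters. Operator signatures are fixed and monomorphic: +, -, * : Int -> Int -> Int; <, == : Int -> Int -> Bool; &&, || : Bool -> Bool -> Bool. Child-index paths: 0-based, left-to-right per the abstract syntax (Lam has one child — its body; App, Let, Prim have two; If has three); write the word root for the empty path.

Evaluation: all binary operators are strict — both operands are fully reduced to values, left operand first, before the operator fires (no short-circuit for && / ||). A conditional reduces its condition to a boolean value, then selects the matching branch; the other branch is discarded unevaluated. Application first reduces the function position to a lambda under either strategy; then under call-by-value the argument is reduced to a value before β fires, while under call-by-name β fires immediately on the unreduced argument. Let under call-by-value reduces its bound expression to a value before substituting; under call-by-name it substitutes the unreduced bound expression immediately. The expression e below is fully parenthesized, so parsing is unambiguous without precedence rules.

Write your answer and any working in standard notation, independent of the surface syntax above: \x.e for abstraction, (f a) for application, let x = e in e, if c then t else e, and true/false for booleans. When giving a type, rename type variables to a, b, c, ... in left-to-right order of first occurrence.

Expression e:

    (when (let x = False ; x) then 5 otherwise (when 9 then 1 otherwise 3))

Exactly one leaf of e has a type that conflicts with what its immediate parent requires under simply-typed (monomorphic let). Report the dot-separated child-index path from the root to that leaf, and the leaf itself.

Working:
let x : Bool
x : Bool
  unify Bool ~ Bool
  unify Int ~ Bool
  FAIL: mismatch Int ~ Bool

Answer: 2.0 : 9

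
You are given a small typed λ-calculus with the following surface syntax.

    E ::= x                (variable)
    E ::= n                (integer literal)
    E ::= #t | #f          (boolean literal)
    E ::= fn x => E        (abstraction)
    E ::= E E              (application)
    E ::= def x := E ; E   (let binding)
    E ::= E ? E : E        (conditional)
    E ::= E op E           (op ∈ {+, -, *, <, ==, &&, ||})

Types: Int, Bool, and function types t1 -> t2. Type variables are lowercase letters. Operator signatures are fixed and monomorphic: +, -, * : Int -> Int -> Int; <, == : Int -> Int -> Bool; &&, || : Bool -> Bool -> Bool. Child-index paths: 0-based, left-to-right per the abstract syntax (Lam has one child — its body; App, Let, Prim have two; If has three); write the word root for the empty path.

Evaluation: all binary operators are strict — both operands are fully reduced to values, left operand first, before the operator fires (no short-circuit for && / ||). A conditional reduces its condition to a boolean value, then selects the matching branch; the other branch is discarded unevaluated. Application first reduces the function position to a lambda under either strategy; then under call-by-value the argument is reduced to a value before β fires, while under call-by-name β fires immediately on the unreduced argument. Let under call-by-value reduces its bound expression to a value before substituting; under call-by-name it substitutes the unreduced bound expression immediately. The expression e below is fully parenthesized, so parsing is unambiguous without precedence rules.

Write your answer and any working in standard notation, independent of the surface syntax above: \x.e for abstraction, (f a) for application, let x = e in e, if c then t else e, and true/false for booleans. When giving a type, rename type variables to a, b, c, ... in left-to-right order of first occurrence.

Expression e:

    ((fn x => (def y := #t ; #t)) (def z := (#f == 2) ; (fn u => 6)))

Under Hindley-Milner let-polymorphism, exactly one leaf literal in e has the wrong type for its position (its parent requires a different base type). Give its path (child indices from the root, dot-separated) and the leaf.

Working:
let y : Bool
\x._ : a -> Bool
  unify Bool ~ Int
  FAIL: mismatch Bool ~ Int

Answer: 1.0.0 : false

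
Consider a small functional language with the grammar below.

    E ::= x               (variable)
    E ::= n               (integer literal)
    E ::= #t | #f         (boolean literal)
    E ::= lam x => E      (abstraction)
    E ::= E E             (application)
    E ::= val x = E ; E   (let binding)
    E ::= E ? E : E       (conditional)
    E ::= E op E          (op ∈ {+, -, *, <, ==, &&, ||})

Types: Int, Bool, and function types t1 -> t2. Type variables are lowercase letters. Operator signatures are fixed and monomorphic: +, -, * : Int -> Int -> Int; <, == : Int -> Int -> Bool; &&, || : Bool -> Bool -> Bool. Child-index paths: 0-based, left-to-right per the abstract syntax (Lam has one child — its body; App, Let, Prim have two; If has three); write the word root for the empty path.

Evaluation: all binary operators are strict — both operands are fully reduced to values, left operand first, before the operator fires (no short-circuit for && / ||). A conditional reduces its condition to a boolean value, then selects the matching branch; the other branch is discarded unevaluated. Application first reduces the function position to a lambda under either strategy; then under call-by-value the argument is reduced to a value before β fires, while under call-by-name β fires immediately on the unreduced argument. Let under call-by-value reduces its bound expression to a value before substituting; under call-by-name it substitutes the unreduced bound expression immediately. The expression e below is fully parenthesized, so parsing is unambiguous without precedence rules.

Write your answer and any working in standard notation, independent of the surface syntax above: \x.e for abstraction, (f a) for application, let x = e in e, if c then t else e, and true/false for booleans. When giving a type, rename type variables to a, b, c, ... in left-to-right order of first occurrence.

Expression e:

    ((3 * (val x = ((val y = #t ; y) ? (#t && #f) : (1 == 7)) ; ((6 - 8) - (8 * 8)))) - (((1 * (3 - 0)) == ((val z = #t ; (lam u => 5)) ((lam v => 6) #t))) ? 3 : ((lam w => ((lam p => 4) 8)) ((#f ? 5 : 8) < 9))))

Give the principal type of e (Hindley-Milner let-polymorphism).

Answer: Int

Derivation:
  unify Int ~ Int
let y : Bool
y : Bool
  unify Bool ~ Bool
  unify Bool ~ Bool
  unify Bool ~ Bool
  unify Int ~ Int
  unify Int ~ Int
  unify Bool ~ Bool
let x : Bool
  unify Int ~ Int
  unify Int ~ Int
  unify Int ~ Int
  unify Int ~ Int
  unify Int ~ Int
  unify Int ~ Int
  unify Int ~ Int
  unify Int ~ Int
  unify Int ~ Int
  unify Int ~ Int
  unify Int ~ Int
  unify Int ~ Int
  unify Int ~ Int
let z : Bool
\u._ : a -> Int
\v._ : b -> Int
  unify b -> Int ~ Bool -> c
  unify b ~ Bool
  unify Int ~ c
_ _ : Int
  unify a -> Int ~ Int -> d
  unify a ~ Int
  unify Int ~ d
_ _ : Int
  unify Int ~ Int
  unify Bool ~ Bool
\p._ : f -> Int
  unify f -> Int ~ Int -> g
  unify f ~ Int
  unify Int ~ g
_ _ : Int
\w._ : e -> Int
  unify Bool ~ Bool
  unify Int ~ Int
  unify Int ~ Int
  unify Int ~ Int
  unify e -> Int ~ Bool -> h
  unify e ~ Bool
  unify Int ~ h
_ _ : Int
  unify Int ~ Int
  unify Int ~ Int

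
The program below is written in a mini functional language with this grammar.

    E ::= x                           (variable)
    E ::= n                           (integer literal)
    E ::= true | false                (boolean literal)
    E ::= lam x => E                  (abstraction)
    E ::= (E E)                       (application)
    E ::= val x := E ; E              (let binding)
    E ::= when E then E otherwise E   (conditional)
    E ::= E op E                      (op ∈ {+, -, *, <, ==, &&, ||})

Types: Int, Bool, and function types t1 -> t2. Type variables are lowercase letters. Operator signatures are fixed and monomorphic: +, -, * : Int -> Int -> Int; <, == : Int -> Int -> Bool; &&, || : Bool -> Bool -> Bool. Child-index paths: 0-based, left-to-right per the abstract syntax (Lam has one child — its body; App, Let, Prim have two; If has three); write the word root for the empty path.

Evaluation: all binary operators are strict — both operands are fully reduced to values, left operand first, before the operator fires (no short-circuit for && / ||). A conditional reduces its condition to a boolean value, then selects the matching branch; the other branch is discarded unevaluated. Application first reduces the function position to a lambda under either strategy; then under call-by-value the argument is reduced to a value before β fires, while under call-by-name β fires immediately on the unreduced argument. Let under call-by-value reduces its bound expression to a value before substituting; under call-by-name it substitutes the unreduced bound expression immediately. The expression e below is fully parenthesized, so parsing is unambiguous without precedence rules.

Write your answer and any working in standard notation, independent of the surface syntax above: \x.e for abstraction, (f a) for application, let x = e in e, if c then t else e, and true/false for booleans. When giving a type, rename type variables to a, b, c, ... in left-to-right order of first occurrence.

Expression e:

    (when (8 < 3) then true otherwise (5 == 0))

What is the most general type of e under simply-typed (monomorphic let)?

Answer: Bool

Derivation:
  unify Int ~ Int
  unify Int ~ Int
  unify Bool ~ Bool
  unify Int ~ Int
  unify Int ~ Int
  unify Bool ~ Bool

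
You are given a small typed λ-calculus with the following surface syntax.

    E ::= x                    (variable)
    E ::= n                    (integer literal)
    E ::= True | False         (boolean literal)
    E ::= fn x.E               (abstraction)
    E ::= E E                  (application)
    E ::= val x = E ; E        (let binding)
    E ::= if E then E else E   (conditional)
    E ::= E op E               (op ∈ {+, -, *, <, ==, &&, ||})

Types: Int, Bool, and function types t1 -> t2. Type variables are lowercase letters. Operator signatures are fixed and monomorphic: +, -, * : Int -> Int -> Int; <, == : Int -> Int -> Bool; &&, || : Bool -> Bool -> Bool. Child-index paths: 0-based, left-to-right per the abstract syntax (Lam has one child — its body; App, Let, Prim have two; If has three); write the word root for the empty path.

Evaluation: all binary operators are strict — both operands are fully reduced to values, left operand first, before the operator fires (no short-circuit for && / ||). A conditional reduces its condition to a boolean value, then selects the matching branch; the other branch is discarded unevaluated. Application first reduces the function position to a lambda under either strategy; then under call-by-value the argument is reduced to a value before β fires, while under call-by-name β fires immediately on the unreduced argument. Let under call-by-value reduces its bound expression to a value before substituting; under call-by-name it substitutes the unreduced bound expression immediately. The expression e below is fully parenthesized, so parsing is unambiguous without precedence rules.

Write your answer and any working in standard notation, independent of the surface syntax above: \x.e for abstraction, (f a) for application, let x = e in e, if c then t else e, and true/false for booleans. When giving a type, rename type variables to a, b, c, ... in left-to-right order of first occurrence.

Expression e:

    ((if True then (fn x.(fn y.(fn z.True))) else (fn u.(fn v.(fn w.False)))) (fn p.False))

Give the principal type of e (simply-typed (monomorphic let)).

Answer: a -> b -> Bool

Derivation:
  unify Bool ~ Bool
\z._ : c -> Bool
\y._ : b -> c -> Bool
\x._ : a -> b -> c -> Bool
\w._ : f -> Bool
\v._ : e -> f -> Bool
\u._ : d -> e -> f -> Bool
  unify a -> b -> c -> Bool ~ d -> e -> f -> Bool
  unify a ~ d
  unify b -> c -> Bool ~ e -> f -> Bool
  unify b ~ e
  unify c -> Bool ~ f -> Bool
  unify c ~ f
  unify Bool ~ Bool
\p._ : g -> Bool
  unify d -> e -> f -> Bool ~ (g -> Bool) -> h
  unify d ~ g -> Bool
  unify e -> f -> Bool ~ h
_ _ : e -> f -> Bool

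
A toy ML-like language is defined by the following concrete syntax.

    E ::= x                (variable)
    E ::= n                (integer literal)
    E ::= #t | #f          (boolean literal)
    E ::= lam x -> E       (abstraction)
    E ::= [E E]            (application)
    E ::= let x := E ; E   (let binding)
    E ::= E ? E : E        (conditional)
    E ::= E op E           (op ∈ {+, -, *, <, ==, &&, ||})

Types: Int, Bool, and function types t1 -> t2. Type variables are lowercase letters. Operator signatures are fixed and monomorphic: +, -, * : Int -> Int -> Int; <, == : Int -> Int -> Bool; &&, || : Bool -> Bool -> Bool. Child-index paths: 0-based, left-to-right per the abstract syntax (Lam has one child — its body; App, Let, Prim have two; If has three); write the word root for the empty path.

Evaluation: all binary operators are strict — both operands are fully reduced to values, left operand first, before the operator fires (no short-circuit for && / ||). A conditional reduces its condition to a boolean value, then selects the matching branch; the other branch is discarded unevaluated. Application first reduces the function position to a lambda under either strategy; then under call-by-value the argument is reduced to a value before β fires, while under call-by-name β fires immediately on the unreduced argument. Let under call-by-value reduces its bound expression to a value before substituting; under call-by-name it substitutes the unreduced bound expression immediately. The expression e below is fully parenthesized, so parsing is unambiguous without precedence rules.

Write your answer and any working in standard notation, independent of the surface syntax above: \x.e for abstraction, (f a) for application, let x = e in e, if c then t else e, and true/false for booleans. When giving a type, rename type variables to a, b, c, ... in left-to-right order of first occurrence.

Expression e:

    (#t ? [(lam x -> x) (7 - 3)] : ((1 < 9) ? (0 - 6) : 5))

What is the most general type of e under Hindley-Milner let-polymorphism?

Answer: Int

Trace:
  unify Bool ~ Bool
x : a
\x._ : a -> a
  unify Int ~ Int
  unify Int ~ Int
  unify a -> a ~ Int -> b
  unify a ~ Int
  unify Int ~ b
_ _ : Int
  unify Int ~ Int
  unify Int ~ Int
  unify Bool ~ Bool
  unify Int ~ Int
  unify Int ~ Int
  unify Int ~ Int
  unify Int ~ Int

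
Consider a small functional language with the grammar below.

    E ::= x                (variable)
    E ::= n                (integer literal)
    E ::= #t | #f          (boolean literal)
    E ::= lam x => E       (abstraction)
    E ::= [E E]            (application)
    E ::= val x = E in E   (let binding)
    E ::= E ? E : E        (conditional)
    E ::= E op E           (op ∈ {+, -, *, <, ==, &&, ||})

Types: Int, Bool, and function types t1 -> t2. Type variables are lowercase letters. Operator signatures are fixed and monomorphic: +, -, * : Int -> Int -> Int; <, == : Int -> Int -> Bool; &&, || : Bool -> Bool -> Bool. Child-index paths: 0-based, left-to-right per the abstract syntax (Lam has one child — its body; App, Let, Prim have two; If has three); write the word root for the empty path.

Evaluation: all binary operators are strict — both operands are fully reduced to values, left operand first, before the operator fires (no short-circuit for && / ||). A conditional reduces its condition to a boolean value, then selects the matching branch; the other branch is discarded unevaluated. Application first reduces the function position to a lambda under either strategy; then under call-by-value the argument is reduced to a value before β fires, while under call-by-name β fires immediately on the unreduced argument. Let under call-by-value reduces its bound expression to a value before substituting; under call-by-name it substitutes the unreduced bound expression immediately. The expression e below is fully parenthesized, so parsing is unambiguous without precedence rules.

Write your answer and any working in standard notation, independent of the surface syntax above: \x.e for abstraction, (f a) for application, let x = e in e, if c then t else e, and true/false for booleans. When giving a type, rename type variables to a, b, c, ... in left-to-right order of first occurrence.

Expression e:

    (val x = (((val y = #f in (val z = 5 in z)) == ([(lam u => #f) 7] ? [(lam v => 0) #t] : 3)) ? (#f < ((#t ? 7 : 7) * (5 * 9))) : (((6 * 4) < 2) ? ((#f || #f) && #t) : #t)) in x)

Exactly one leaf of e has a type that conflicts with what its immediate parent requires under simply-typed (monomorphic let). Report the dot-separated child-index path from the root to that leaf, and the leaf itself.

Working:
let y : Bool
let z : Int
z : Int
  unify Int ~ Int
\u._ : a -> Bool
  unify a -> Bool ~ Int -> b
  unify a ~ Int
  unify Bool ~ b
_ _ : Bool
  unify Bool ~ Bool
\v._ : c -> Int
  unify c -> Int ~ Bool -> d
  unify c ~ Bool
  unify Int ~ d
_ _ : Int
  unify Int ~ Int
  unify Int ~ Int
  unify Bool ~ Bool
  unify Bool ~ Int
  FAIL: mismatch Bool ~ Int

Answer: 0.1.0 : false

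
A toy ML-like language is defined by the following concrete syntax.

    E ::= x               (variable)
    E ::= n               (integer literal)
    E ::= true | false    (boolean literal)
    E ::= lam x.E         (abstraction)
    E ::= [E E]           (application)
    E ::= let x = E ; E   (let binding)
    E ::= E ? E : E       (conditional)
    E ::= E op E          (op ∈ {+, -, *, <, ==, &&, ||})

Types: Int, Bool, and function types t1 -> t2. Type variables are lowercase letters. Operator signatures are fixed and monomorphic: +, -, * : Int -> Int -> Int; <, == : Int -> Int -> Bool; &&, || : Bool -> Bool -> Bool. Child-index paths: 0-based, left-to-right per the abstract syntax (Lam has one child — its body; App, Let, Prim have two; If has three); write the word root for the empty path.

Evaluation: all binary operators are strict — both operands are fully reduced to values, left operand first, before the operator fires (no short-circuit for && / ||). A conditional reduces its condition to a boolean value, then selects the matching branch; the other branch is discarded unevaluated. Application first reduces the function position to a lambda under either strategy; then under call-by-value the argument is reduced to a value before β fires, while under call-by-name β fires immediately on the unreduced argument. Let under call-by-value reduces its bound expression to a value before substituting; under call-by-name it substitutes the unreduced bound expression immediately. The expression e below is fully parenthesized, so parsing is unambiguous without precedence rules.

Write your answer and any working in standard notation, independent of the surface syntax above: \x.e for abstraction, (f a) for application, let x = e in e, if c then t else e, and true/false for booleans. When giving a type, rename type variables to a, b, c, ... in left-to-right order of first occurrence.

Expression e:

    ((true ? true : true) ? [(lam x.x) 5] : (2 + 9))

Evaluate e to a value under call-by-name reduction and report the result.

Working:
step 0: (if (if true then true else true) then ((\x.x) 5) else (2 + 9))
step 1: [if@0] (if true then ((\x.x) 5) else (2 + 9))
step 2: [if@root] ((\x.x) 5)
step 3: [beta@root] 5

Answer: 5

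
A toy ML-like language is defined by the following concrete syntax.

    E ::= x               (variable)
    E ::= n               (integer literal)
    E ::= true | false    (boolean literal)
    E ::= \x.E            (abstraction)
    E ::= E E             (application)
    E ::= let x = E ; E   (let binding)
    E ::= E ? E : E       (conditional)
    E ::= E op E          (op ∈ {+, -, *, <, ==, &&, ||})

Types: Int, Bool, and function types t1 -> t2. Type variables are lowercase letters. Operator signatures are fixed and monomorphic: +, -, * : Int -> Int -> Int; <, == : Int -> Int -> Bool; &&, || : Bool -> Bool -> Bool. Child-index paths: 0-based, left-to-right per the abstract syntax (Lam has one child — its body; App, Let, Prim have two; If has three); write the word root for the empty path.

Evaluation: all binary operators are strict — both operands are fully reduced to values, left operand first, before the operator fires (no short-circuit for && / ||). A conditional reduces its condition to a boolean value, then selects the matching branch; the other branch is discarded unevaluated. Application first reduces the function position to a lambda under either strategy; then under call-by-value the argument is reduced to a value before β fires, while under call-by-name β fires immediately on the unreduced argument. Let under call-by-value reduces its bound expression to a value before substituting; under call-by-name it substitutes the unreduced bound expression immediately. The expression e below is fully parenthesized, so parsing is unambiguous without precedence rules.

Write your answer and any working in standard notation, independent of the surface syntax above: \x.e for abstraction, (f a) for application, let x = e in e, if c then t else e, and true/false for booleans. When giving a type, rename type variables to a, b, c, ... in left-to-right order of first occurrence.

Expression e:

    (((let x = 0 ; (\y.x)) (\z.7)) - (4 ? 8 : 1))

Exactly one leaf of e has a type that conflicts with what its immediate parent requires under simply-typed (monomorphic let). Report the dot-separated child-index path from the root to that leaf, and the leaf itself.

Answer: 1.0 : 4

Trace:
let x : Int
x : Int
\y._ : a -> Int
\z._ : b -> Int
  unify a -> Int ~ (b -> Int) -> c
  unify a ~ b -> Int
  unify Int ~ c
_ _ : Int
  unify Int ~ Int
  unify Int ~ Bool
  FAIL: mismatch Int ~ Bool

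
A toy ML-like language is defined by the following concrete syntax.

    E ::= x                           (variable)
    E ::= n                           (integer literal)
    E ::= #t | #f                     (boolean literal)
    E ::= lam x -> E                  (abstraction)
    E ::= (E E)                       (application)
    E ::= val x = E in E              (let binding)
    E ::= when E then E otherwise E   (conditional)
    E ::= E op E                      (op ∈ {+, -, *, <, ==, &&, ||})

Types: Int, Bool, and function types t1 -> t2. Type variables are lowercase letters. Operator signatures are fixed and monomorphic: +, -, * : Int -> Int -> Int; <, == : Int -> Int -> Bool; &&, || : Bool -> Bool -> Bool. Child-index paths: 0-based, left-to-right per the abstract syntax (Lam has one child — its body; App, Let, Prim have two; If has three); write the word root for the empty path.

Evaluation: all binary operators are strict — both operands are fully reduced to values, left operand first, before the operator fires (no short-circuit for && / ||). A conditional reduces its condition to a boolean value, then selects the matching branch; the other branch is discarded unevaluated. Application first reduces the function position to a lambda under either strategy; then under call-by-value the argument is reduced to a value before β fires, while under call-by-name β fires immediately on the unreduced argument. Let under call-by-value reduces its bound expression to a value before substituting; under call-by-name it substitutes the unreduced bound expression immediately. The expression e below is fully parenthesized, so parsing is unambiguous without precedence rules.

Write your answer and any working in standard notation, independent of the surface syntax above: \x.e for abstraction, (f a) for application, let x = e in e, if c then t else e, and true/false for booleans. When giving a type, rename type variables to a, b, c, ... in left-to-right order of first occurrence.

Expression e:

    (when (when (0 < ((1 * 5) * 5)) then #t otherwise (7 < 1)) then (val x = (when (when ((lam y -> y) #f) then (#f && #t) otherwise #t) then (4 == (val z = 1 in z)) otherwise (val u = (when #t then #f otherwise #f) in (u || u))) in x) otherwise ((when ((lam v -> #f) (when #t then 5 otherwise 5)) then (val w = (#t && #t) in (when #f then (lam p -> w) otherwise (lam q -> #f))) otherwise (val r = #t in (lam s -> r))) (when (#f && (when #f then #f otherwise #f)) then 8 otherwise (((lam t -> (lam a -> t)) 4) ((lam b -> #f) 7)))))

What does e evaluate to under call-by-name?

Trace:
step 0: (if (if (0 < ((1 * 5) * 5)) then true else (7 < 1)) then (let x = (if (if ((\y.y) false) then (false && true) else true) then (4 == (let z = 1 in z)) else (let u = (if true then false else false) in (u || u))) in x) else ((if ((\v.false) (if true then 5 else 5)) then (let w = (true && true) in (if false then (\p.w) else (\q.false))) else (let r = true in (\s.r))) (if (false && (if false then false else false)) then 8 else (((\t.(\a.t)) 4) ((\b.false) 7)))))
step 1: [delta@0.0.1.0] (if (if (0 < (5 * 5)) then true else (7 < 1)) then (let x = (if (if ((\y.y) false) then (false && true) else true) then (4 == (let z = 1 in z)) else (let u = (if true then false else false) in (u || u))) in x) else ((if ((\v.false) (if true then 5 else 5)) then (let w = (true && true) in (if false then (\p.w) else (\q.false))) else (let r = true in (\s.r))) (if (false && (if false then false else false)) then 8 else (((\t.(\a.t)) 4) ((\b.false) 7)))))
step 2: [delta@0.0.1] (if (if (0 < 25) then true else (7 < 1)) then (let x = (if (if ((\y.y) false) then (false && true) else true) then (4 == (let z = 1 in z)) else (let u = (if true then false else false) in (u || u))) in x) else ((if ((\v.false) (if true then 5 else 5)) then (let w = (true && true) in (if false then (\p.w) else (\q.false))) else (let r = true in (\s.r))) (if (false && (if false then false else false)) then 8 else (((\t.(\a.t)) 4) ((\b.false) 7)))))
step 3: [delta@0.0] (if (if true then true else (7 < 1)) then (let x = (if (if ((\y.y) false) then (false && true) else true) then (4 == (let z = 1 in z)) else (let u = (if true then false else false) in (u || u))) in x) else ((if ((\v.false) (if true then 5 else 5)) then (let w = (true && true) in (if false then (\p.w) else (\q.false))) else (let r = true in (\s.r))) (if (false && (if false then false else false)) then 8 else (((\t.(\a.t)) 4) ((\b.false) 7)))))
step 4: [if@0] (if true then (let x = (if (if ((\y.y) false) then (false && true) else true) then (4 == (let z = 1 in z)) else (let u = (if true then false else false) in (u || u))) in x) else ((if ((\v.false) (if true then 5 else 5)) then (let w = (true && true) in (if false then (\p.w) else (\q.false))) else (let r = true in (\s.r))) (if (false && (if false then false else false)) then 8 else (((\t.(\a.t)) 4) ((\b.false) 7)))))
step 5: [if@root] (let x = (if (if ((\y.y) false) then (false && true) else true) then (4 == (let z = 1 in z)) else (let u = (if true then false else false) in (u || u))) in x)
step 6: [let@root] (if (if ((\y.y) false) then (false && true) else true) then (4 == (let z = 1 in z)) else (let u = (if true then false else false) in (u || u)))
step 7: [beta@0.0] (if (if false then (false && true) else true) then (4 == (let z = 1 in z)) else (let u = (if true then false else false) in (u || u)))
step 8: [if@0] (if true then (4 == (let z = 1 in z)) else (let u = (if true then false else false) in (u || u)))
step 9: [if@root] (4 == (let z = 1 in z))
step 10: [let@1] (4 == 1)
step 11: [delta@root] false

Answer: false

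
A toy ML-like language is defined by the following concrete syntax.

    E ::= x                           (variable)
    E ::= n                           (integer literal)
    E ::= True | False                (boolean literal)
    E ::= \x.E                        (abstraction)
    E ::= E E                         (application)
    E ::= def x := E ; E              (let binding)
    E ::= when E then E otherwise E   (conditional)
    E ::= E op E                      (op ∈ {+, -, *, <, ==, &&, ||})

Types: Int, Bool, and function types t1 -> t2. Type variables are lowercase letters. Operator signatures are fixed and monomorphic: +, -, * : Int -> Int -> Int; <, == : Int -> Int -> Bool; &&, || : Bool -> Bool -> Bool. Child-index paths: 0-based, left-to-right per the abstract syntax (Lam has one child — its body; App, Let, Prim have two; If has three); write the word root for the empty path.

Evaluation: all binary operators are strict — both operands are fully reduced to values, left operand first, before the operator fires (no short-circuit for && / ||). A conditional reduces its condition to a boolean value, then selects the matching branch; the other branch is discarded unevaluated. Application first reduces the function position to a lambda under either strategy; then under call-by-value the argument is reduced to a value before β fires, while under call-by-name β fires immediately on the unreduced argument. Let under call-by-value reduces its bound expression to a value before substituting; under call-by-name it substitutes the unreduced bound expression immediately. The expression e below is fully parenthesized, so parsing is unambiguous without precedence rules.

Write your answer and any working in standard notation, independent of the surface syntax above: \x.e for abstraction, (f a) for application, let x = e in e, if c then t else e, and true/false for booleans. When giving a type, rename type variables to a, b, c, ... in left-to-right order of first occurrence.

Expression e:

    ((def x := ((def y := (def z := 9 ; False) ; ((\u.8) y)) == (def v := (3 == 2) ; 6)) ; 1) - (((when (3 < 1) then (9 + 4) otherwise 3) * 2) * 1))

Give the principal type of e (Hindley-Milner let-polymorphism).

Answer: Int

Trace:
let z : Int
let y : Bool
\u._ : a -> Int
y : Bool
  unify a -> Int ~ Bool -> b
  unify a ~ Bool
  unify Int ~ b
_ _ : Int
  unify Int ~ Int
  unify Int ~ Int
  unify Int ~ Int
let v : Bool
  unify Int ~ Int
let x : Bool
  unify Int ~ Int
  unify Int ~ Int
  unify Int ~ Int
  unify Bool ~ Bool
  unify Int ~ Int
  unify Int ~ Int
  unify Int ~ Int
  unify Int ~ Int
  unify Int ~ Int
  unify Int ~ Int
  unify Int ~ Int
  unify Int ~ Int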